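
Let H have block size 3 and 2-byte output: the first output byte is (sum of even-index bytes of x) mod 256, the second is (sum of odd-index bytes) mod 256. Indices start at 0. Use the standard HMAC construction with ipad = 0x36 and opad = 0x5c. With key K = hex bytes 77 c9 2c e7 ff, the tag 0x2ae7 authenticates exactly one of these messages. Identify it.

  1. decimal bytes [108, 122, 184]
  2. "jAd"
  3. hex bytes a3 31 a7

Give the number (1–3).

Key hex bytes 77 c9 2c e7 ff is 5 bytes > B = 3, so hash it first: H(key) = a2 b0, then zero-pad to 3 bytes: K' = a2 b0 00.
K' ⊕ ipad = 94 86 36; K' ⊕ opad = fe ec 5c.
m1: inner = H(94 86 36 6c 7a b8) = 44 aa; tag = H(fe ec 5c 44 aa) = 0430
m2: inner = H(94 86 36 6a 41 64) = 0b 54; tag = H(fe ec 5c 0b 54) = aef7
m3: inner = H(94 86 36 a3 31 a7) = fb d0; tag = H(fe ec 5c fb d0) = 2ae7 ← matches

3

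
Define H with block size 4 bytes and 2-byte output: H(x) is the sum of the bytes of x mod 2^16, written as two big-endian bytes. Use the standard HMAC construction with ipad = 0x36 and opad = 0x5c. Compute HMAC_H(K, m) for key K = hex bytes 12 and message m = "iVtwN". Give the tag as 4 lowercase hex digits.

Key hex bytes 12 is 1 byte ≤ B = 4; zero-pad to 4 bytes: K' = 12 00 00 00.
K' ⊕ ipad = 24 36 36 36.  K' ⊕ opad = 4e 5c 5c 5c.
Inner input = (K'⊕ipad) ∥ m = 24 36 36 36 ∥ 69 56 74 77 4e.
Inner hash: sum = 36+54+54+54+105+86+116+119+78 = 702 → 02 be.
Outer input = (K'⊕opad) ∥ inner = 4e 5c 5c 5c ∥ 02 be.
Outer hash (tag): sum = 78+92+92+92+2+190 = 546 → 02 22.

0222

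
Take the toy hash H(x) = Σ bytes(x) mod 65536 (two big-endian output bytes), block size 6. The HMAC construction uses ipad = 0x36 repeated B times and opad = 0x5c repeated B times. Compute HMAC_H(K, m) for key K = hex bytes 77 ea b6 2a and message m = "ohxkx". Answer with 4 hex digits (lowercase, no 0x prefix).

0354

Key hex bytes 77 ea b6 2a is 4 bytes ≤ B = 6; zero-pad to 6 bytes: K' = 77 ea b6 2a 00 00.
K' ⊕ ipad = 41 dc 80 1c 36 36.  K' ⊕ opad = 2b b6 ea 76 5c 5c.
Inner input = (K'⊕ipad) ∥ m = 41 dc 80 1c 36 36 ∥ 6f 68 78 6b 78.
Inner hash: sum = 65+220+128+28+54+54+111+104+120+107+120 = 1111 → 04 57.
Outer input = (K'⊕opad) ∥ inner = 2b b6 ea 76 5c 5c ∥ 04 57.
Outer hash (tag): sum = 43+182+234+118+92+92+4+87 = 852 → 03 54.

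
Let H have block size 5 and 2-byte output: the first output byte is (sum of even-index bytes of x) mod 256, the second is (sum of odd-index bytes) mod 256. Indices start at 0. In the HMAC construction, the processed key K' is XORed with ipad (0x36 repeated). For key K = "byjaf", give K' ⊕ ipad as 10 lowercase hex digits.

544f5c5750

Key "byjaf" = 62 79 6a 61 66 is exactly B = 5 bytes: K' = 62 79 6a 61 66.
XOR each byte with 0x36: 62⊕36=54, 79⊕36=4f, 6a⊕36=5c, 61⊕36=57, 66⊕36=50.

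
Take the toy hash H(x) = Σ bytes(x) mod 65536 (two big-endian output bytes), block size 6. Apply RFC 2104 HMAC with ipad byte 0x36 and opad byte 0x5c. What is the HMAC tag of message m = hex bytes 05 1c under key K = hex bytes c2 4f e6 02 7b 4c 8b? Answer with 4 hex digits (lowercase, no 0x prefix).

Key hex bytes c2 4f e6 02 7b 4c 8b is 7 bytes > B = 6, so hash it first: H(key) = 03 4b, then zero-pad to 6 bytes: K' = 03 4b 00 00 00 00.
K' ⊕ ipad = 35 7d 36 36 36 36.  K' ⊕ opad = 5f 17 5c 5c 5c 5c.
Inner input = (K'⊕ipad) ∥ m = 35 7d 36 36 36 36 ∥ 05 1c.
Inner hash: sum = 53+125+54+54+54+54+5+28 = 427 → 01 ab.
Outer input = (K'⊕opad) ∥ inner = 5f 17 5c 5c 5c 5c ∥ 01 ab.
Outer hash (tag): sum = 95+23+92+92+92+92+1+171 = 658 → 02 92.

0292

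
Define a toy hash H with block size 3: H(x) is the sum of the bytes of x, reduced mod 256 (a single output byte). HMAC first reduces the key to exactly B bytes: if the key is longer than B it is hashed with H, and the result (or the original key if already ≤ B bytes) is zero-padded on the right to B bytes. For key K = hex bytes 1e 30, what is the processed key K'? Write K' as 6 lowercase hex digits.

Key hex bytes 1e 30 is 2 bytes ≤ B = 3; zero-pad to 3 bytes: K' = 1e 30 00.

1e3000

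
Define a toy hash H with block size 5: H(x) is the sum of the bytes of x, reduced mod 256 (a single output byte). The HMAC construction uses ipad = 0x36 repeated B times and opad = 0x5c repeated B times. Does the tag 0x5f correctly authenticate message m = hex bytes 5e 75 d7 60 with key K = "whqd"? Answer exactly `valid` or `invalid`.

invalid

Key "whqd" = 77 68 71 64 is 4 bytes ≤ B = 5; zero-pad to 5 bytes: K' = 77 68 71 64 00.
K' ⊕ ipad = 41 5e 47 52 36; K' ⊕ opad = 2b 34 2d 38 5c.
Inner hash: sum = 65+94+71+82+54+94+117+215+96 = 888; mod 256 = 120 → 78.
Outer hash (recomputed tag): sum = 43+52+45+56+92+120 = 408; mod 256 = 152 → 98.
Recomputed tag = 98; claimed = 5f → mismatch.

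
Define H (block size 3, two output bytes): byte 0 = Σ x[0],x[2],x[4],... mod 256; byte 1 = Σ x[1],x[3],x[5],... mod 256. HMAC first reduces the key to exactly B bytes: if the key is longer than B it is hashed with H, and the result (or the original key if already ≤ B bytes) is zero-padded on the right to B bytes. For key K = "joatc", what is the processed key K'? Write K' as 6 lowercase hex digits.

|K| = 5 > B = 3, so first hash the key.
H(K): even-index sum = 302 mod 256 = 46; odd-index sum = 227 mod 256 = 227 → 2e e3.
Zero-pad H(K) = 2e e3 to 3 bytes: K' = 2e e3 00.

2ee300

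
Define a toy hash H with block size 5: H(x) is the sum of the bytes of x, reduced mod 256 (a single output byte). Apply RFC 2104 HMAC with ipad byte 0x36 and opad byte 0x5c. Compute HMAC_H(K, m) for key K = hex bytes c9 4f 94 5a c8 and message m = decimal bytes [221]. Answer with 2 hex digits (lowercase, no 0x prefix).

6b

Key hex bytes c9 4f 94 5a c8 is exactly B = 5 bytes: K' = c9 4f 94 5a c8.
K' ⊕ ipad = ff 79 a2 6c fe.  K' ⊕ opad = 95 13 c8 06 94.
Inner input = (K'⊕ipad) ∥ m = ff 79 a2 6c fe ∥ dd.
Inner hash: sum = 255+121+162+108+254+221 = 1121; mod 256 = 97 → 61.
Outer input = (K'⊕opad) ∥ inner = 95 13 c8 06 94 ∥ 61.
Outer hash (tag): sum = 149+19+200+6+148+97 = 619; mod 256 = 107 → 6b.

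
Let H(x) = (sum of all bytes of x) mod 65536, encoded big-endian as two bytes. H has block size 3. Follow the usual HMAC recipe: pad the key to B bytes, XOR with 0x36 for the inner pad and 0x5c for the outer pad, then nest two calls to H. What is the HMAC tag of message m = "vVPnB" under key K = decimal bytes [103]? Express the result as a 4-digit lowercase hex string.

017e

Key decimal bytes [103] = 67 is 1 byte ≤ B = 3; zero-pad to 3 bytes: K' = 67 00 00.
K' ⊕ ipad = 51 36 36.  K' ⊕ opad = 3b 5c 5c.
Inner input = (K'⊕ipad) ∥ m = 51 36 36 ∥ 76 56 50 6e 42.
Inner hash: sum = 81+54+54+118+86+80+110+66 = 649 → 02 89.
Outer input = (K'⊕opad) ∥ inner = 3b 5c 5c ∥ 02 89.
Outer hash (tag): sum = 59+92+92+2+137 = 382 → 01 7e.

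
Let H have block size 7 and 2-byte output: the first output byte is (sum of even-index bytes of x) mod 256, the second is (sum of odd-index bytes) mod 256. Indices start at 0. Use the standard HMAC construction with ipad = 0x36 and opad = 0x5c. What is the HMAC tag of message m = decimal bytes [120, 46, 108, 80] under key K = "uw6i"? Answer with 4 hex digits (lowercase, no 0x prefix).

Key "uw6i" = 75 77 36 69 is 4 bytes ≤ B = 7; zero-pad to 7 bytes: K' = 75 77 36 69 00 00 00.
K' ⊕ ipad = 43 41 00 5f 36 36 36.  K' ⊕ opad = 29 2b 6a 35 5c 5c 5c.
Inner input = (K'⊕ipad) ∥ m = 43 41 00 5f 36 36 36 ∥ 78 2e 6c 50.
Inner hash: even-index sum = 301 mod 256 = 45; odd-index sum = 442 mod 256 = 186 → 2d ba.
Outer input = (K'⊕opad) ∥ inner = 29 2b 6a 35 5c 5c 5c ∥ 2d ba.
Outer hash (tag): even-index sum = 517 mod 256 = 5; odd-index sum = 233 mod 256 = 233 → 05 e9.

05e9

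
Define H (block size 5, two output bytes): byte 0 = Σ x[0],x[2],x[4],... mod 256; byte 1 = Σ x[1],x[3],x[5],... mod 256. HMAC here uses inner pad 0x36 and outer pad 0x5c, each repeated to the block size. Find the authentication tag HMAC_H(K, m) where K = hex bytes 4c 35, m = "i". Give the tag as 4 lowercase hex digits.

Key hex bytes 4c 35 is 2 bytes ≤ B = 5; zero-pad to 5 bytes: K' = 4c 35 00 00 00.
K' ⊕ ipad = 7a 03 36 36 36.  K' ⊕ opad = 10 69 5c 5c 5c.
Inner input = (K'⊕ipad) ∥ m = 7a 03 36 36 36 ∥ 69.
Inner hash: even-index sum = 230 mod 256 = 230; odd-index sum = 162 mod 256 = 162 → e6 a2.
Outer input = (K'⊕opad) ∥ inner = 10 69 5c 5c 5c ∥ e6 a2.
Outer hash (tag): even-index sum = 362 mod 256 = 106; odd-index sum = 427 mod 256 = 171 → 6a ab.

6aab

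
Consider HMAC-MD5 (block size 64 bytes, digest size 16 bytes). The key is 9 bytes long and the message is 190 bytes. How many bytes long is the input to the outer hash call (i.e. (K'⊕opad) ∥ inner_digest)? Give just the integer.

Key is 9 ≤ 64 bytes, zero-padded: |K'| = 64.
Outer input = (K'⊕opad) ∥ H(inner) → 64 + 16 = 80 bytes.

80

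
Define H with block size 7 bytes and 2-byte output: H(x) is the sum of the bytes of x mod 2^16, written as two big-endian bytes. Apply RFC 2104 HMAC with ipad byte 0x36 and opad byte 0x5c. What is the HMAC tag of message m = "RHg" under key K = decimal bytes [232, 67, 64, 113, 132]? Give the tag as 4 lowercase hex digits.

Key decimal bytes [232, 67, 64, 113, 132] = e8 43 40 71 84 is 5 bytes ≤ B = 7; zero-pad to 7 bytes: K' = e8 43 40 71 84 00 00.
K' ⊕ ipad = de 75 76 47 b2 36 36.  K' ⊕ opad = b4 1f 1c 2d d8 5c 5c.
Inner input = (K'⊕ipad) ∥ m = de 75 76 47 b2 36 36 ∥ 52 48 67.
Inner hash: sum = 222+117+118+71+178+54+54+82+72+103 = 1071 → 04 2f.
Outer input = (K'⊕opad) ∥ inner = b4 1f 1c 2d d8 5c 5c ∥ 04 2f.
Outer hash (tag): sum = 180+31+28+45+216+92+92+4+47 = 735 → 02 df.

02df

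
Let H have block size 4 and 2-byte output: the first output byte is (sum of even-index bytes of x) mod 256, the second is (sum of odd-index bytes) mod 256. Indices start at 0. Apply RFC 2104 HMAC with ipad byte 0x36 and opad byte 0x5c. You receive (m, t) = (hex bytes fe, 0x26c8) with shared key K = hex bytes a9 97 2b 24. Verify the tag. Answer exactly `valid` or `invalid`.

Key hex bytes a9 97 2b 24 is exactly B = 4 bytes: K' = a9 97 2b 24.
K' ⊕ ipad = 9f a1 1d 12; K' ⊕ opad = f5 cb 77 78.
Inner hash: even-index sum = 442 mod 256 = 186; odd-index sum = 179 mod 256 = 179 → ba b3.
Outer hash (recomputed tag): even-index sum = 550 mod 256 = 38; odd-index sum = 502 mod 256 = 246 → 26 f6.
Recomputed tag = 26f6; claimed = 26c8 → mismatch.

invalid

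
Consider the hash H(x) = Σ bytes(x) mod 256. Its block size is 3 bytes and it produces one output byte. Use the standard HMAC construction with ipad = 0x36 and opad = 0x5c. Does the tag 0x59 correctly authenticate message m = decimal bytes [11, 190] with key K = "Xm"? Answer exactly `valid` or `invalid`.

Key "Xm" = 58 6d is 2 bytes ≤ B = 3; zero-pad to 3 bytes: K' = 58 6d 00.
K' ⊕ ipad = 6e 5b 36; K' ⊕ opad = 04 31 5c.
Inner hash: sum = 110+91+54+11+190 = 456; mod 256 = 200 → c8.
Outer hash (recomputed tag): sum = 4+49+92+200 = 345; mod 256 = 89 → 59.
Recomputed tag = 59; claimed = 59 → match.

valid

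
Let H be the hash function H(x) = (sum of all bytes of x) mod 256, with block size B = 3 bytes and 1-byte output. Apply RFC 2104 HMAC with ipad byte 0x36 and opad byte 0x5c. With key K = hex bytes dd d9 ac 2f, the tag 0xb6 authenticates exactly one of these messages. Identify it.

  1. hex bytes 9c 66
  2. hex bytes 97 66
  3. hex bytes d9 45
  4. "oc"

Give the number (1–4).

Key hex bytes dd d9 ac 2f is 4 bytes > B = 3, so hash it first: H(key) = 91, then zero-pad to 3 bytes: K' = 91 00 00.
K' ⊕ ipad = a7 36 36; K' ⊕ opad = cd 5c 5c.
m1: inner = H(a7 36 36 9c 66) = 15; tag = H(cd 5c 5c 15) = 9a
m2: inner = H(a7 36 36 97 66) = 10; tag = H(cd 5c 5c 10) = 95
m3: inner = H(a7 36 36 d9 45) = 31; tag = H(cd 5c 5c 31) = b6 ← matches
m4: inner = H(a7 36 36 6f 63) = e5; tag = H(cd 5c 5c e5) = 6a

3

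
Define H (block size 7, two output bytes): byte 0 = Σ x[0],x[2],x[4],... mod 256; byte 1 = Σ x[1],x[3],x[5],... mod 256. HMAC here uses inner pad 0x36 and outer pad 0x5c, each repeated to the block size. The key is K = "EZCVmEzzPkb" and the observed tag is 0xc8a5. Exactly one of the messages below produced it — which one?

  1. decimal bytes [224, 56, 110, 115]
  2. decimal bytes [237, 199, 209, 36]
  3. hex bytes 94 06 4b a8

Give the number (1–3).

3

Key "EZCVmEzzPkb" = 45 5a 43 56 6d 45 7a 7a 50 6b 62 is 11 bytes > B = 7, so hash it first: H(key) = 21 da, then zero-pad to 7 bytes: K' = 21 da 00 00 00 00 00.
K' ⊕ ipad = 17 ec 36 36 36 36 36; K' ⊕ opad = 7d 86 5c 5c 5c 5c 5c.
m1: inner = H(17 ec 36 36 36 36 36 e0 38 6e 73) = 64 a6; tag = H(7d 86 5c 5c 5c 5c 5c 64 a6) = 37a2
m2: inner = H(17 ec 36 36 36 36 36 ed c7 d1 24) = a4 16; tag = H(7d 86 5c 5c 5c 5c 5c a4 16) = a7e2
m3: inner = H(17 ec 36 36 36 36 36 94 06 4b a8) = 67 37; tag = H(7d 86 5c 5c 5c 5c 5c 67 37) = c8a5 ← matches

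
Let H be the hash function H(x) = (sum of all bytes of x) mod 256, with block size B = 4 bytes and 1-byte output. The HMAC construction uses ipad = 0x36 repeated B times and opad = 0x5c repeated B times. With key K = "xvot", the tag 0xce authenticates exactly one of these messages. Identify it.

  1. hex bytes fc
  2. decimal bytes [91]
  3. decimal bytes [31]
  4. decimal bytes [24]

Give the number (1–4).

Key "xvot" = 78 76 6f 74 is exactly B = 4 bytes: K' = 78 76 6f 74.
K' ⊕ ipad = 4e 40 59 42; K' ⊕ opad = 24 2a 33 28.
m1: inner = H(4e 40 59 42 fc) = 25; tag = H(24 2a 33 28 25) = ce ← matches
m2: inner = H(4e 40 59 42 5b) = 84; tag = H(24 2a 33 28 84) = 2d
m3: inner = H(4e 40 59 42 1f) = 48; tag = H(24 2a 33 28 48) = f1
m4: inner = H(4e 40 59 42 18) = 41; tag = H(24 2a 33 28 41) = ea

1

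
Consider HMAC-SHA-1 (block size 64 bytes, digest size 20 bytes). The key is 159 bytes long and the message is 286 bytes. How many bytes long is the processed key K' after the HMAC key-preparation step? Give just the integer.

Key is 159 > 64 bytes, so it is hashed to 20 bytes then zero-padded to 64: |K'| = 64.

64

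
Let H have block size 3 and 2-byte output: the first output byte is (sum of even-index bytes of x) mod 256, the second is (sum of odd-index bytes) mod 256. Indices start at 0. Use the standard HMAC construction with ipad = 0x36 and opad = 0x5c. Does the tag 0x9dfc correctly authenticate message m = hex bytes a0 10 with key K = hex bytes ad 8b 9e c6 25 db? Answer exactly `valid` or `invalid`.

Key hex bytes ad 8b 9e c6 25 db is 6 bytes > B = 3, so hash it first: H(key) = 70 2c, then zero-pad to 3 bytes: K' = 70 2c 00.
K' ⊕ ipad = 46 1a 36; K' ⊕ opad = 2c 70 5c.
Inner hash: even-index sum = 140 mod 256 = 140; odd-index sum = 186 mod 256 = 186 → 8c ba.
Outer hash (recomputed tag): even-index sum = 322 mod 256 = 66; odd-index sum = 252 mod 256 = 252 → 42 fc.
Recomputed tag = 42fc; claimed = 9dfc → mismatch.

invalid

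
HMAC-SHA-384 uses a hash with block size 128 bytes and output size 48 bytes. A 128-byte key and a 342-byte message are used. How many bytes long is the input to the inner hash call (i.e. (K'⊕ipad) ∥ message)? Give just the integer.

Key is 128 ≤ 128 bytes, zero-padded: |K'| = 128.
Inner input = (K'⊕ipad) ∥ m → 128 + 342 = 470 bytes.

470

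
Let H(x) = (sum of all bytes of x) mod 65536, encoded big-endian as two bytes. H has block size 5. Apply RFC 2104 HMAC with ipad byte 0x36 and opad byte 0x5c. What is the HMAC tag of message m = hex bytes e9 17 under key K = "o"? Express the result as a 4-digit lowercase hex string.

01d6

Key "o" = 6f is 1 byte ≤ B = 5; zero-pad to 5 bytes: K' = 6f 00 00 00 00.
K' ⊕ ipad = 59 36 36 36 36.  K' ⊕ opad = 33 5c 5c 5c 5c.
Inner input = (K'⊕ipad) ∥ m = 59 36 36 36 36 ∥ e9 17.
Inner hash: sum = 89+54+54+54+54+233+23 = 561 → 02 31.
Outer input = (K'⊕opad) ∥ inner = 33 5c 5c 5c 5c ∥ 02 31.
Outer hash (tag): sum = 51+92+92+92+92+2+49 = 470 → 01 d6.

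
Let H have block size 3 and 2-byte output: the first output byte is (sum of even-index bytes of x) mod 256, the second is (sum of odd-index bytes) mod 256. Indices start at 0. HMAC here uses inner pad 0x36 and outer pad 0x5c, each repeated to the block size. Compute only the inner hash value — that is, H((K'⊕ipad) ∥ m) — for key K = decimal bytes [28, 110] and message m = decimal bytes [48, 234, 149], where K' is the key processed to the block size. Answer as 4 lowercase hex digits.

Key decimal bytes [28, 110] = 1c 6e is 2 bytes ≤ B = 3; zero-pad to 3 bytes: K' = 1c 6e 00.
K' ⊕ ipad = 2a 58 36.
Inner input = 2a 58 36 ∥ 30 ea 95.
Inner hash: even-index sum = 330 mod 256 = 74; odd-index sum = 285 mod 256 = 29 → 4a 1d.

4a1d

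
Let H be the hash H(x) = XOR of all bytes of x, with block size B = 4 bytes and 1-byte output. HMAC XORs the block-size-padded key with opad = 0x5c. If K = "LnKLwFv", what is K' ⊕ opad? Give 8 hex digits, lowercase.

Key "LnKLwFv" = 4c 6e 4b 4c 77 46 76 is 7 bytes > B = 4, so hash it first: H(key) = 62, then zero-pad to 4 bytes: K' = 62 00 00 00.
XOR each byte with 0x5c: 62⊕5c=3e, 00⊕5c=5c, 00⊕5c=5c, 00⊕5c=5c.

3e5c5c5c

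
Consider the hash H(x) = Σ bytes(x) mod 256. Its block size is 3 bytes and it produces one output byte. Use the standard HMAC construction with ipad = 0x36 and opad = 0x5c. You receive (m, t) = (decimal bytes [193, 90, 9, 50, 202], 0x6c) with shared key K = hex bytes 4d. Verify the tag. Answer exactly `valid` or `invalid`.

invalid

Key hex bytes 4d is 1 byte ≤ B = 3; zero-pad to 3 bytes: K' = 4d 00 00.
K' ⊕ ipad = 7b 36 36; K' ⊕ opad = 11 5c 5c.
Inner hash: sum = 123+54+54+193+90+9+50+202 = 775; mod 256 = 7 → 07.
Outer hash (recomputed tag): sum = 17+92+92+7 = 208 → d0.
Recomputed tag = d0; claimed = 6c → mismatch.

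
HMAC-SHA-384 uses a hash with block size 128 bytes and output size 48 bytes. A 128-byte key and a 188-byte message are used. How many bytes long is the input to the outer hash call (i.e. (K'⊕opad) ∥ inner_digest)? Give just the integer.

Key is 128 ≤ 128 bytes, zero-padded: |K'| = 128.
Outer input = (K'⊕opad) ∥ H(inner) → 128 + 48 = 176 bytes.

176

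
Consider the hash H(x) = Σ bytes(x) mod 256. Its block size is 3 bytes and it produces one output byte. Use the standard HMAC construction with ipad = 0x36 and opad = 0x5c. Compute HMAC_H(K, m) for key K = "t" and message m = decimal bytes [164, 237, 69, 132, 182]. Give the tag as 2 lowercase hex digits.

9e

Key "t" = 74 is 1 byte ≤ B = 3; zero-pad to 3 bytes: K' = 74 00 00.
K' ⊕ ipad = 42 36 36.  K' ⊕ opad = 28 5c 5c.
Inner input = (K'⊕ipad) ∥ m = 42 36 36 ∥ a4 ed 45 84 b6.
Inner hash: sum = 66+54+54+164+237+69+132+182 = 958; mod 256 = 190 → be.
Outer input = (K'⊕opad) ∥ inner = 28 5c 5c ∥ be.
Outer hash (tag): sum = 40+92+92+190 = 414; mod 256 = 158 → 9e.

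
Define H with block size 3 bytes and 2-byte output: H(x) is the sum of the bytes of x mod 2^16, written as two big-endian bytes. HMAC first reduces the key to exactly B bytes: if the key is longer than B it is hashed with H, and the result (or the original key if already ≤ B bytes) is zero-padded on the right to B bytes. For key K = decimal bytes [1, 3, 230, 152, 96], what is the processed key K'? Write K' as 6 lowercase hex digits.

01e200

|K| = 5 > B = 3, so first hash the key.
H(K): sum = 1+3+230+152+96 = 482 → 01 e2.
Zero-pad H(K) = 01 e2 to 3 bytes: K' = 01 e2 00.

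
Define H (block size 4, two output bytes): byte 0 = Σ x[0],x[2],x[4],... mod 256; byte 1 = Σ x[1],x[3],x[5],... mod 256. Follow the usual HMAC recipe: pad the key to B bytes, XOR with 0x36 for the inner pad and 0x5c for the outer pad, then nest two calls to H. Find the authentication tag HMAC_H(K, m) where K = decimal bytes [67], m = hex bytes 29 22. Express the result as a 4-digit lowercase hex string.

4f46

Key decimal bytes [67] = 43 is 1 byte ≤ B = 4; zero-pad to 4 bytes: K' = 43 00 00 00.
K' ⊕ ipad = 75 36 36 36.  K' ⊕ opad = 1f 5c 5c 5c.
Inner input = (K'⊕ipad) ∥ m = 75 36 36 36 ∥ 29 22.
Inner hash: even-index sum = 212 mod 256 = 212; odd-index sum = 142 mod 256 = 142 → d4 8e.
Outer input = (K'⊕opad) ∥ inner = 1f 5c 5c 5c ∥ d4 8e.
Outer hash (tag): even-index sum = 335 mod 256 = 79; odd-index sum = 326 mod 256 = 70 → 4f 46.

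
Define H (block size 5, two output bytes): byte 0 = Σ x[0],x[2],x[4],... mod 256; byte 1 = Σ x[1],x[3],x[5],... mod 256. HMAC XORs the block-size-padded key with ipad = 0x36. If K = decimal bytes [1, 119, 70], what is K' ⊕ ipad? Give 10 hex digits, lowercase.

3741703636

Key decimal bytes [1, 119, 70] = 01 77 46 is 3 bytes ≤ B = 5; zero-pad to 5 bytes: K' = 01 77 46 00 00.
XOR each byte with 0x36: 01⊕36=37, 77⊕36=41, 46⊕36=70, 00⊕36=36, 00⊕36=36.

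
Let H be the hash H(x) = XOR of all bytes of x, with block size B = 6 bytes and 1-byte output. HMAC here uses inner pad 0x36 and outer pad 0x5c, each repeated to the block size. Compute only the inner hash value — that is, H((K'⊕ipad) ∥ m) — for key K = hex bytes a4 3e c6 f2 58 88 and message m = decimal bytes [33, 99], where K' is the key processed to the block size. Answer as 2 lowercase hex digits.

3c

Key hex bytes a4 3e c6 f2 58 88 is exactly B = 6 bytes: K' = a4 3e c6 f2 58 88.
K' ⊕ ipad = 92 08 f0 c4 6e be.
Inner input = 92 08 f0 c4 6e be ∥ 21 63.
Inner hash: XOR 92⊕08⊕f0⊕c4⊕6e⊕be⊕21⊕63 = 3c.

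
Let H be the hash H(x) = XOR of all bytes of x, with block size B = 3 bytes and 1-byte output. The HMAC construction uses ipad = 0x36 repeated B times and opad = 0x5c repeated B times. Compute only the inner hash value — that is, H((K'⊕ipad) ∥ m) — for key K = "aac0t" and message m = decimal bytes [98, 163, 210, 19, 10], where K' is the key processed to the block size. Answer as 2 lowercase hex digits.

Key "aac0t" = 61 61 63 30 74 is 5 bytes > B = 3, so hash it first: H(key) = 27, then zero-pad to 3 bytes: K' = 27 00 00.
K' ⊕ ipad = 11 36 36.
Inner input = 11 36 36 ∥ 62 a3 d2 13 0a.
Inner hash: XOR 11⊕36⊕36⊕62⊕a3⊕d2⊕13⊕0a = 1b.

1b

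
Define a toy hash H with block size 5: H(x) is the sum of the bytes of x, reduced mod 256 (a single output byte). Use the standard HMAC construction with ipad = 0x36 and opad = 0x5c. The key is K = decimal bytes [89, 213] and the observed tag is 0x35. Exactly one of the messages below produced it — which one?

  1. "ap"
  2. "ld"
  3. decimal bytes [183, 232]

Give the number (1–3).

3

Key decimal bytes [89, 213] = 59 d5 is 2 bytes ≤ B = 5; zero-pad to 5 bytes: K' = 59 d5 00 00 00.
K' ⊕ ipad = 6f e3 36 36 36; K' ⊕ opad = 05 89 5c 5c 5c.
m1: inner = H(6f e3 36 36 36 61 70) = c5; tag = H(05 89 5c 5c 5c c5) = 67
m2: inner = H(6f e3 36 36 36 6c 64) = c4; tag = H(05 89 5c 5c 5c c4) = 66
m3: inner = H(6f e3 36 36 36 b7 e8) = 93; tag = H(05 89 5c 5c 5c 93) = 35 ← matches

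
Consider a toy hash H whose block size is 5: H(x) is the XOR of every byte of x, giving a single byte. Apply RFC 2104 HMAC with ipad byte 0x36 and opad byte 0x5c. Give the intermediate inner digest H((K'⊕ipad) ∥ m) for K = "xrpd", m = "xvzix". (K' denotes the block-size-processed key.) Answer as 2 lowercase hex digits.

Key "xrpd" = 78 72 70 64 is 4 bytes ≤ B = 5; zero-pad to 5 bytes: K' = 78 72 70 64 00.
K' ⊕ ipad = 4e 44 46 52 36.
Inner input = 4e 44 46 52 36 ∥ 78 76 7a 69 78.
Inner hash: XOR 4e⊕44⊕46⊕52⊕36⊕78⊕76⊕7a⊕69⊕78 = 4d.

4d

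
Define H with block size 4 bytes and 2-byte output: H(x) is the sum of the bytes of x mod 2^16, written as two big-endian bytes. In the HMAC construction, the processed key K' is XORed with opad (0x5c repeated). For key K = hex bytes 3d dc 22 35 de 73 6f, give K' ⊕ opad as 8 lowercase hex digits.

Key hex bytes 3d dc 22 35 de 73 6f is 7 bytes > B = 4, so hash it first: H(key) = 03 30, then zero-pad to 4 bytes: K' = 03 30 00 00.
XOR each byte with 0x5c: 03⊕5c=5f, 30⊕5c=6c, 00⊕5c=5c, 00⊕5c=5c.

5f6c5c5c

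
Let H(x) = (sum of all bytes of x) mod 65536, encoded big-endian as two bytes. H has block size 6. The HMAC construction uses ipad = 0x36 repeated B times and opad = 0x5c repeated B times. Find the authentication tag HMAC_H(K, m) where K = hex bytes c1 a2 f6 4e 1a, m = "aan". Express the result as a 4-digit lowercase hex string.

0352

Key hex bytes c1 a2 f6 4e 1a is 5 bytes ≤ B = 6; zero-pad to 6 bytes: K' = c1 a2 f6 4e 1a 00.
K' ⊕ ipad = f7 94 c0 78 2c 36.  K' ⊕ opad = 9d fe aa 12 46 5c.
Inner input = (K'⊕ipad) ∥ m = f7 94 c0 78 2c 36 ∥ 61 61 6e.
Inner hash: sum = 247+148+192+120+44+54+97+97+110 = 1109 → 04 55.
Outer input = (K'⊕opad) ∥ inner = 9d fe aa 12 46 5c ∥ 04 55.
Outer hash (tag): sum = 157+254+170+18+70+92+4+85 = 850 → 03 52.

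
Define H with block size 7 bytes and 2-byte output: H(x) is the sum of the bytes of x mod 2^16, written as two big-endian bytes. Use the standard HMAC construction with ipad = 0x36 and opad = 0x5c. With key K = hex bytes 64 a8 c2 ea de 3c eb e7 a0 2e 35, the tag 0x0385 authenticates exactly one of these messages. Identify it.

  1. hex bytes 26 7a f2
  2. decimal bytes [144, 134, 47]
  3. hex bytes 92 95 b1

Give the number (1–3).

1

Key hex bytes 64 a8 c2 ea de 3c eb e7 a0 2e 35 is 11 bytes > B = 7, so hash it first: H(key) = 06 a7, then zero-pad to 7 bytes: K' = 06 a7 00 00 00 00 00.
K' ⊕ ipad = 30 91 36 36 36 36 36; K' ⊕ opad = 5a fb 5c 5c 5c 5c 5c.
m1: inner = H(30 91 36 36 36 36 36 26 7a f2) = 03 61; tag = H(5a fb 5c 5c 5c 5c 5c 03 61) = 0385 ← matches
m2: inner = H(30 91 36 36 36 36 36 90 86 2f) = 03 14; tag = H(5a fb 5c 5c 5c 5c 5c 03 14) = 0338
m3: inner = H(30 91 36 36 36 36 36 92 95 b1) = 03 a7; tag = H(5a fb 5c 5c 5c 5c 5c 03 a7) = 03cb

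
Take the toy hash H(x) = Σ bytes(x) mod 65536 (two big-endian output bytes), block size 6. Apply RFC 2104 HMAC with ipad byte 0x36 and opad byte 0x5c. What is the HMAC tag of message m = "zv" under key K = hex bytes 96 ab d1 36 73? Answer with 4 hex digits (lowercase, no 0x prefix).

Key hex bytes 96 ab d1 36 73 is 5 bytes ≤ B = 6; zero-pad to 6 bytes: K' = 96 ab d1 36 73 00.
K' ⊕ ipad = a0 9d e7 00 45 36.  K' ⊕ opad = ca f7 8d 6a 2f 5c.
Inner input = (K'⊕ipad) ∥ m = a0 9d e7 00 45 36 ∥ 7a 76.
Inner hash: sum = 160+157+231+0+69+54+122+118 = 911 → 03 8f.
Outer input = (K'⊕opad) ∥ inner = ca f7 8d 6a 2f 5c ∥ 03 8f.
Outer hash (tag): sum = 202+247+141+106+47+92+3+143 = 981 → 03 d5.

03d5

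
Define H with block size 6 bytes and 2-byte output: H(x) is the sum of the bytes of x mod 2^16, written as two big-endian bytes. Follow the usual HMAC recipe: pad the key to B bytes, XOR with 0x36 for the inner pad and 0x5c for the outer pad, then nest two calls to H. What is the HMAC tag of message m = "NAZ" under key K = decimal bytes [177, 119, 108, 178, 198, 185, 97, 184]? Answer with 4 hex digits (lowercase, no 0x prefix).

Key decimal bytes [177, 119, 108, 178, 198, 185, 97, 184] = b1 77 6c b2 c6 b9 61 b8 is 8 bytes > B = 6, so hash it first: H(key) = 04 de, then zero-pad to 6 bytes: K' = 04 de 00 00 00 00.
K' ⊕ ipad = 32 e8 36 36 36 36.  K' ⊕ opad = 58 82 5c 5c 5c 5c.
Inner input = (K'⊕ipad) ∥ m = 32 e8 36 36 36 36 ∥ 4e 41 5a.
Inner hash: sum = 50+232+54+54+54+54+78+65+90 = 731 → 02 db.
Outer input = (K'⊕opad) ∥ inner = 58 82 5c 5c 5c 5c ∥ 02 db.
Outer hash (tag): sum = 88+130+92+92+92+92+2+219 = 807 → 03 27.

0327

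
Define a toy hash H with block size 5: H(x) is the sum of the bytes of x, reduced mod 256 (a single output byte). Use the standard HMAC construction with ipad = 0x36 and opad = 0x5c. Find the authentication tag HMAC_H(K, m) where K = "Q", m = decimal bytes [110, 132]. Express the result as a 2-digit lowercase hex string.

ae

Key "Q" = 51 is 1 byte ≤ B = 5; zero-pad to 5 bytes: K' = 51 00 00 00 00.
K' ⊕ ipad = 67 36 36 36 36.  K' ⊕ opad = 0d 5c 5c 5c 5c.
Inner input = (K'⊕ipad) ∥ m = 67 36 36 36 36 ∥ 6e 84.
Inner hash: sum = 103+54+54+54+54+110+132 = 561; mod 256 = 49 → 31.
Outer input = (K'⊕opad) ∥ inner = 0d 5c 5c 5c 5c ∥ 31.
Outer hash (tag): sum = 13+92+92+92+92+49 = 430; mod 256 = 174 → ae.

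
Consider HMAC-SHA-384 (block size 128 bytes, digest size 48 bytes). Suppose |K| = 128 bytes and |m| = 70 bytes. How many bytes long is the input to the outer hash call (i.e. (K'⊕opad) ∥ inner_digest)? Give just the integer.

Key is 128 ≤ 128 bytes, zero-padded: |K'| = 128.
Outer input = (K'⊕opad) ∥ H(inner) → 128 + 48 = 176 bytes.

176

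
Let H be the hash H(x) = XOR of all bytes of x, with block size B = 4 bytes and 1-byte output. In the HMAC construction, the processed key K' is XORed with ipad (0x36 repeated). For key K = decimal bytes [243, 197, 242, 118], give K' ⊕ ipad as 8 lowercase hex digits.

Key decimal bytes [243, 197, 242, 118] = f3 c5 f2 76 is exactly B = 4 bytes: K' = f3 c5 f2 76.
XOR each byte with 0x36: f3⊕36=c5, c5⊕36=f3, f2⊕36=c4, 76⊕36=40.

c5f3c440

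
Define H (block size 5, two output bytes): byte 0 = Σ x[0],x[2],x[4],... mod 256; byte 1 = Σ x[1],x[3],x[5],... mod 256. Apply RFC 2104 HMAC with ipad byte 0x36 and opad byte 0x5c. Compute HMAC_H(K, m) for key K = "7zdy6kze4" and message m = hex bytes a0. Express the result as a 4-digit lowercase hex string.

a6b0

Key "7zdy6kze4" = 37 7a 64 79 36 6b 7a 65 34 is 9 bytes > B = 5, so hash it first: H(key) = 7f c3, then zero-pad to 5 bytes: K' = 7f c3 00 00 00.
K' ⊕ ipad = 49 f5 36 36 36.  K' ⊕ opad = 23 9f 5c 5c 5c.
Inner input = (K'⊕ipad) ∥ m = 49 f5 36 36 36 ∥ a0.
Inner hash: even-index sum = 181 mod 256 = 181; odd-index sum = 459 mod 256 = 203 → b5 cb.
Outer input = (K'⊕opad) ∥ inner = 23 9f 5c 5c 5c ∥ b5 cb.
Outer hash (tag): even-index sum = 422 mod 256 = 166; odd-index sum = 432 mod 256 = 176 → a6 b0.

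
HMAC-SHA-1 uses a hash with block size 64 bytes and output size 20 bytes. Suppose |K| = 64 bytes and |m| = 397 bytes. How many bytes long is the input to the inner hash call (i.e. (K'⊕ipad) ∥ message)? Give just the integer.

Key is 64 ≤ 64 bytes, zero-padded: |K'| = 64.
Inner input = (K'⊕ipad) ∥ m → 64 + 397 = 461 bytes.

461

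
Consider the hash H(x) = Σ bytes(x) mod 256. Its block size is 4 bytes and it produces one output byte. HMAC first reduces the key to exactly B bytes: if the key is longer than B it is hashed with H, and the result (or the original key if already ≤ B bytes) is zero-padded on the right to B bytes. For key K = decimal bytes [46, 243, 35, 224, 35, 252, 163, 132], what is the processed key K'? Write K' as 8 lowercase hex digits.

|K| = 8 > B = 4, so first hash the key.
H(K): sum = 46+243+35+224+35+252+163+132 = 1130; mod 256 = 106 → 6a.
Zero-pad H(K) = 6a to 4 bytes: K' = 6a 00 00 00.

6a000000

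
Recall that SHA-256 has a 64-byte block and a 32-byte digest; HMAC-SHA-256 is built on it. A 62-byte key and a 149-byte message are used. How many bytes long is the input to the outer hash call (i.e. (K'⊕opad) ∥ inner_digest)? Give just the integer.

Key is 62 ≤ 64 bytes, zero-padded: |K'| = 64.
Outer input = (K'⊕opad) ∥ H(inner) → 64 + 32 = 96 bytes.

96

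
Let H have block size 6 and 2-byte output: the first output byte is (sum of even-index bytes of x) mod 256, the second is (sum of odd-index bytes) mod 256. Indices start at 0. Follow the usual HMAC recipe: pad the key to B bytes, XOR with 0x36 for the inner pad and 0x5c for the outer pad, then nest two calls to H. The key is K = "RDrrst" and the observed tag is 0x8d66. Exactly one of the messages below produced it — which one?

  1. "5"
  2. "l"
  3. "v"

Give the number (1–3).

Key "RDrrst" = 52 44 72 72 73 74 is exactly B = 6 bytes: K' = 52 44 72 72 73 74.
K' ⊕ ipad = 64 72 44 44 45 42; K' ⊕ opad = 0e 18 2e 2e 2f 28.
m1: inner = H(64 72 44 44 45 42 35) = 22 f8; tag = H(0e 18 2e 2e 2f 28 22 f8) = 8d66 ← matches
m2: inner = H(64 72 44 44 45 42 6c) = 59 f8; tag = H(0e 18 2e 2e 2f 28 59 f8) = c466
m3: inner = H(64 72 44 44 45 42 76) = 63 f8; tag = H(0e 18 2e 2e 2f 28 63 f8) = ce66

1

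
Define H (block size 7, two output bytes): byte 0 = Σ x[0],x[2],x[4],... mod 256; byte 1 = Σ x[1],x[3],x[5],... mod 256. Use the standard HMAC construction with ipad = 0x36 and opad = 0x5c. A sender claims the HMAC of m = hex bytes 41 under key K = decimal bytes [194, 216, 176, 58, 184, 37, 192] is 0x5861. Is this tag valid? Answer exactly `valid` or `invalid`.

Key decimal bytes [194, 216, 176, 58, 184, 37, 192] = c2 d8 b0 3a b8 25 c0 is exactly B = 7 bytes: K' = c2 d8 b0 3a b8 25 c0.
K' ⊕ ipad = f4 ee 86 0c 8e 13 f6; K' ⊕ opad = 9e 84 ec 66 e4 79 9c.
Inner hash: even-index sum = 766 mod 256 = 254; odd-index sum = 334 mod 256 = 78 → fe 4e.
Outer hash (recomputed tag): even-index sum = 856 mod 256 = 88; odd-index sum = 609 mod 256 = 97 → 58 61.
Recomputed tag = 5861; claimed = 5861 → match.

valid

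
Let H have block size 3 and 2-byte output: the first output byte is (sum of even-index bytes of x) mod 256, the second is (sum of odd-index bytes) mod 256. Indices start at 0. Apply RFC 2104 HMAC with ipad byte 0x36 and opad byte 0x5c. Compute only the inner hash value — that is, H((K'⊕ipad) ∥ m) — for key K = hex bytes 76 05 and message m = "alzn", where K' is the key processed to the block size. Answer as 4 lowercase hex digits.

Key hex bytes 76 05 is 2 bytes ≤ B = 3; zero-pad to 3 bytes: K' = 76 05 00.
K' ⊕ ipad = 40 33 36.
Inner input = 40 33 36 ∥ 61 6c 7a 6e.
Inner hash: even-index sum = 336 mod 256 = 80; odd-index sum = 270 mod 256 = 14 → 50 0e.

500e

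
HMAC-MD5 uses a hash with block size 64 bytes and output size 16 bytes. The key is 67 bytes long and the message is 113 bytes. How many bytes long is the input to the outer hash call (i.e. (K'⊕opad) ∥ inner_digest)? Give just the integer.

Key is 67 > 64 bytes, so it is hashed to 16 bytes then zero-padded to 64: |K'| = 64.
Outer input = (K'⊕opad) ∥ H(inner) → 64 + 16 = 80 bytes.

80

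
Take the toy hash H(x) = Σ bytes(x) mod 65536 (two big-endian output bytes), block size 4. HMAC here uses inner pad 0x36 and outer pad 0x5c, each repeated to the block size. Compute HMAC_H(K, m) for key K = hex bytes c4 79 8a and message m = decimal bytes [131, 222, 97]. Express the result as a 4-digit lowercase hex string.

02e7

Key hex bytes c4 79 8a is 3 bytes ≤ B = 4; zero-pad to 4 bytes: K' = c4 79 8a 00.
K' ⊕ ipad = f2 4f bc 36.  K' ⊕ opad = 98 25 d6 5c.
Inner input = (K'⊕ipad) ∥ m = f2 4f bc 36 ∥ 83 de 61.
Inner hash: sum = 242+79+188+54+131+222+97 = 1013 → 03 f5.
Outer input = (K'⊕opad) ∥ inner = 98 25 d6 5c ∥ 03 f5.
Outer hash (tag): sum = 152+37+214+92+3+245 = 743 → 02 e7.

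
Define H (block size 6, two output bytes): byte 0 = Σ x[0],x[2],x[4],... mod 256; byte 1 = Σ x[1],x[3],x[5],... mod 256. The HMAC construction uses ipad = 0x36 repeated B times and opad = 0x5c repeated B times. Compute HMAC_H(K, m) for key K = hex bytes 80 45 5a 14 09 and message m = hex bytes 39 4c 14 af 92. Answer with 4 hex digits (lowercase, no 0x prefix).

7783

Key hex bytes 80 45 5a 14 09 is 5 bytes ≤ B = 6; zero-pad to 6 bytes: K' = 80 45 5a 14 09 00.
K' ⊕ ipad = b6 73 6c 22 3f 36.  K' ⊕ opad = dc 19 06 48 55 5c.
Inner input = (K'⊕ipad) ∥ m = b6 73 6c 22 3f 36 ∥ 39 4c 14 af 92.
Inner hash: even-index sum = 576 mod 256 = 64; odd-index sum = 454 mod 256 = 198 → 40 c6.
Outer input = (K'⊕opad) ∥ inner = dc 19 06 48 55 5c ∥ 40 c6.
Outer hash (tag): even-index sum = 375 mod 256 = 119; odd-index sum = 387 mod 256 = 131 → 77 83.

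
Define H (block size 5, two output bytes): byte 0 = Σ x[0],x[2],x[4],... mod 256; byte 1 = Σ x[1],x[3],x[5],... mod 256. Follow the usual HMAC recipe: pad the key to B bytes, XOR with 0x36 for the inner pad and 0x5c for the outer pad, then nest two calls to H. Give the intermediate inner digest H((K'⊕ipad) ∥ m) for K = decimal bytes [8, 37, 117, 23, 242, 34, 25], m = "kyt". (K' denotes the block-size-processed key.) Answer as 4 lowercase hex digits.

a37d

Key decimal bytes [8, 37, 117, 23, 242, 34, 25] = 08 25 75 17 f2 22 19 is 7 bytes > B = 5, so hash it first: H(key) = 88 5e, then zero-pad to 5 bytes: K' = 88 5e 00 00 00.
K' ⊕ ipad = be 68 36 36 36.
Inner input = be 68 36 36 36 ∥ 6b 79 74.
Inner hash: even-index sum = 419 mod 256 = 163; odd-index sum = 381 mod 256 = 125 → a3 7d.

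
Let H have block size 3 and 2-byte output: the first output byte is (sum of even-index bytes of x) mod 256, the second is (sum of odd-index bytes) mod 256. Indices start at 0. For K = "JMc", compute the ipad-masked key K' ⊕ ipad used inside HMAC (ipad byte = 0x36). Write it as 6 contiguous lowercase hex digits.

7c7b55

Key "JMc" = 4a 4d 63 is exactly B = 3 bytes: K' = 4a 4d 63.
XOR each byte with 0x36: 4a⊕36=7c, 4d⊕36=7b, 63⊕36=55.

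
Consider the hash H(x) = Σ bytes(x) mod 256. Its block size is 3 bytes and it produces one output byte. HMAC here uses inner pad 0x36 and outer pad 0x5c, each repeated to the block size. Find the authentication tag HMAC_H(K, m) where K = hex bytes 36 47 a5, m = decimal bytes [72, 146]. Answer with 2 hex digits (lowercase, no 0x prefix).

Key hex bytes 36 47 a5 is exactly B = 3 bytes: K' = 36 47 a5.
K' ⊕ ipad = 00 71 93.  K' ⊕ opad = 6a 1b f9.
Inner input = (K'⊕ipad) ∥ m = 00 71 93 ∥ 48 92.
Inner hash: sum = 0+113+147+72+146 = 478; mod 256 = 222 → de.
Outer input = (K'⊕opad) ∥ inner = 6a 1b f9 ∥ de.
Outer hash (tag): sum = 106+27+249+222 = 604; mod 256 = 92 → 5c.

5c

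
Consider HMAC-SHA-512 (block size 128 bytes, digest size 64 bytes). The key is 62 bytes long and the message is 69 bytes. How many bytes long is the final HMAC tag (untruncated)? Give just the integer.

The tag is one SHA-512 digest: 64 bytes.

64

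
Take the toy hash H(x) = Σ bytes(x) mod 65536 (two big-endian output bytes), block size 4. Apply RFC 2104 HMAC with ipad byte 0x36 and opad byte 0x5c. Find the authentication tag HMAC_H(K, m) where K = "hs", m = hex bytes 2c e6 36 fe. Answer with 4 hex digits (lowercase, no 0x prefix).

0173

Key "hs" = 68 73 is 2 bytes ≤ B = 4; zero-pad to 4 bytes: K' = 68 73 00 00.
K' ⊕ ipad = 5e 45 36 36.  K' ⊕ opad = 34 2f 5c 5c.
Inner input = (K'⊕ipad) ∥ m = 5e 45 36 36 ∥ 2c e6 36 fe.
Inner hash: sum = 94+69+54+54+44+230+54+254 = 853 → 03 55.
Outer input = (K'⊕opad) ∥ inner = 34 2f 5c 5c ∥ 03 55.
Outer hash (tag): sum = 52+47+92+92+3+85 = 371 → 01 73.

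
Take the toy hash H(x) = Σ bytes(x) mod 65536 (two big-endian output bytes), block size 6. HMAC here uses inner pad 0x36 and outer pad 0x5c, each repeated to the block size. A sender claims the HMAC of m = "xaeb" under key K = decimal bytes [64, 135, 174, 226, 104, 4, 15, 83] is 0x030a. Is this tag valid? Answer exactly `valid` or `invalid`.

Key decimal bytes [64, 135, 174, 226, 104, 4, 15, 83] = 40 87 ae e2 68 04 0f 53 is 8 bytes > B = 6, so hash it first: H(key) = 03 25, then zero-pad to 6 bytes: K' = 03 25 00 00 00 00.
K' ⊕ ipad = 35 13 36 36 36 36; K' ⊕ opad = 5f 79 5c 5c 5c 5c.
Inner hash: sum = 53+19+54+54+54+54+120+97+101+98 = 704 → 02 c0.
Outer hash (recomputed tag): sum = 95+121+92+92+92+92+2+192 = 778 → 03 0a.
Recomputed tag = 030a; claimed = 030a → match.

valid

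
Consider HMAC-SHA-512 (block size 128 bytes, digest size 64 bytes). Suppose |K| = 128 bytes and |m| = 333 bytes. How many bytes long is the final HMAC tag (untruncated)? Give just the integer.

The tag is one SHA-512 digest: 64 bytes.

64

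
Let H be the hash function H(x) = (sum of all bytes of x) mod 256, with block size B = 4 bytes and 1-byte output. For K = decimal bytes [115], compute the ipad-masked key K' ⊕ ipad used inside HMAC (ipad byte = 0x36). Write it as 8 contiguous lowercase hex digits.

45363636

Key decimal bytes [115] = 73 is 1 byte ≤ B = 4; zero-pad to 4 bytes: K' = 73 00 00 00.
XOR each byte with 0x36: 73⊕36=45, 00⊕36=36, 00⊕36=36, 00⊕36=36.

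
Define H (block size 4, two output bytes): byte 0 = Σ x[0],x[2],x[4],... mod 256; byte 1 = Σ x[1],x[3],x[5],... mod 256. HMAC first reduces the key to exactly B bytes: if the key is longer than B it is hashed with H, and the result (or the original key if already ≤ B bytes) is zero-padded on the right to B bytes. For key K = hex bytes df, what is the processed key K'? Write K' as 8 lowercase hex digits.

df000000

Key hex bytes df is 1 byte ≤ B = 4; zero-pad to 4 bytes: K' = df 00 00 00.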